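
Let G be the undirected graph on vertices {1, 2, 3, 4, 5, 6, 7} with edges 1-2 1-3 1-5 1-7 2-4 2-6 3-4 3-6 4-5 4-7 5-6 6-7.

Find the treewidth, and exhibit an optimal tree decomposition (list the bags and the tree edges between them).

Each bag holds 4 vertices, so the decomposition has width 3, which upper-bounds the treewidth. For the lower bound: the 4 vertex sets {1,3}, {4,5}, {6}, {7} are disjoint, each induces a connected subgraph, and every pair is joined by at least one edge of G. Contracting each set to a single vertex therefore yields K_{4} as a minor, and since treewidth is minor-monotone, tw(G) ≥ tw(K_{4}) = 3. The upper and lower bounds meet at 3, so that is the treewidth.

Treewidth 3.
One such decomposition:
Bags: B1 = {1, 3, 4, 6}  B2 = {1, 4, 5, 6}  B3 = {1, 4, 6, 7}  B4 = {1, 2, 4, 6}
Tree: B1–B2, B2–B3, B3–B4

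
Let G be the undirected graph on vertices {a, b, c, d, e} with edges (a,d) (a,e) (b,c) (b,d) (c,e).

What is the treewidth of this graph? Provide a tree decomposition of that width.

Each bag holds 3 vertices, so the decomposition has width 2, which upper-bounds the treewidth. Since e–c–b–d–a–e is a cycle in G, G is not acyclic. Forests are exactly the graphs of treewidth ≤ 1, so tw(G) ≥ 2. The upper and lower bounds meet at 2, so that is the treewidth.

Treewidth 2.
One such decomposition:
Bags: B1 = {b, c, e}  B2 = {b, d, e}  B3 = {a, d, e}
Tree: B1–B2, B2–B3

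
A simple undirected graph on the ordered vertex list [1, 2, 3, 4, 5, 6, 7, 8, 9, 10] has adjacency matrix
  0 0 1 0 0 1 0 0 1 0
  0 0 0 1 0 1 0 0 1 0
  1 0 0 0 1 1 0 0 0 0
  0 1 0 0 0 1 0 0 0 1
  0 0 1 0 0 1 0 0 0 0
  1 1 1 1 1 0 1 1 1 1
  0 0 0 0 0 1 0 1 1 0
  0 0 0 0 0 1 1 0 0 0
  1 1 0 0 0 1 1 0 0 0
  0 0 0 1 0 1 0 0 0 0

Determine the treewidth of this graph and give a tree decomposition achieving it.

Treewidth 2.
One such decomposition:
Bags: B1 = {2, 6, 9}  B2 = {2, 4, 6}  B3 = {6, 7, 9}  B4 = {4, 6, 10}  B5 = {1, 6, 9}  B6 = {1, 3, 6}  B7 = {3, 5, 6}  B8 = {6, 7, 8}
Tree: B1–B2, B1–B3, B2–B4, B3–B5, B5–B6, B6–B7, B3–B8

Each bag holds 3 vertices, so the decomposition has width 2, which upper-bounds the treewidth. On the other hand G contains the 3-clique {1, 3, 6}. A clique must lie in a single bag of any decomposition, so no decomposition can have width below 2. The upper and lower bounds meet at 2, so that is the treewidth.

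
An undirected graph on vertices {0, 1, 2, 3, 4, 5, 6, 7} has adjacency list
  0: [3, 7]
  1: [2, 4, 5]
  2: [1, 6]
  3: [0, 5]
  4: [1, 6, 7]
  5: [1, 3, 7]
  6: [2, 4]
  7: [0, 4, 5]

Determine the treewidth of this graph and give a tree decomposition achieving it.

Treewidth 2.
One such decomposition:
Bags: B1 = {0, 3, 5}  B2 = {0, 5, 7}  B3 = {1, 5, 7}  B4 = {1, 4, 7}  B5 = {1, 2, 4}  B6 = {2, 4, 6}
Tree: B1–B2, B2–B3, B3–B4, B4–B5, B5–B6

The largest bag has 3 vertices, giving width 2; this decomposition certifies tw(G) ≤ 2. Since 3–0–7–5–3 is a cycle in G, G is not acyclic. Forests are exactly the graphs of treewidth ≤ 1, so tw(G) ≥ 2. The upper and lower bounds meet at 2, so that is the treewidth.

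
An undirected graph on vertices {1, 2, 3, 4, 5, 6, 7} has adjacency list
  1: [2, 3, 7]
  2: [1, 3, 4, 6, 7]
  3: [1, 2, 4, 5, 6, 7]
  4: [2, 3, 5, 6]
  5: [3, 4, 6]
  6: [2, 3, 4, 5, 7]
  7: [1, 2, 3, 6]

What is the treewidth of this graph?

3

A width-3 tree decomposition is:
Bags: B1 = {1, 2, 3, 7}  B2 = {2, 3, 6, 7}  B3 = {2, 3, 4, 6}  B4 = {3, 4, 5, 6}
Tree: B1–B2, B2–B3, B3–B4
Every bag has size at most 4, so the width is 4 − 1 = 3 and tw(G) ≤ 3. Conversely, {1, 2, 3, 7} is a clique of size 4, and the vertices of any clique must share a bag in every tree decomposition; so some bag has ≥ 4 vertices and tw(G) ≥ 3. Therefore the treewidth is 3.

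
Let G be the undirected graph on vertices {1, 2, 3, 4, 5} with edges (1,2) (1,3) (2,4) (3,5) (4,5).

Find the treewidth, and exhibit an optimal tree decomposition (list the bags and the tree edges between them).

Every bag has size at most 3, so the width is 3 − 1 = 2 and tw(G) ≤ 2. The edges 4–5–3–1–2–4 form a cycle, so G is not a tree and its treewidth is at least 2. Hence tw(G) = 2 exactly.

Treewidth 2.
One optimal decomposition is:
Bags: B1 = {3, 4, 5}  B2 = {1, 3, 4}  B3 = {1, 2, 4}
Tree: B1–B2, B2–B3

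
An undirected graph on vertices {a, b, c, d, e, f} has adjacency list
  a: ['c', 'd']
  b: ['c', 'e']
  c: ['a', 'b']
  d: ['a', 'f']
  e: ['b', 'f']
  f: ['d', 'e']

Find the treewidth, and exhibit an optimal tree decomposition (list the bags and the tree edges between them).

Every bag has size at most 3, so the width is 3 − 1 = 2 and tw(G) ≤ 2. For the lower bound, G contains the cycle b–c–a–d–f–e–b, so G is not a forest; only forests have treewidth ≤ 1, hence tw(G) ≥ 2. Combining the bounds, tw(G) = 2.

Treewidth 2.
One such decomposition:
Bags: B1 = {a, b, c}  B2 = {a, b, d}  B3 = {b, d, f}  B4 = {b, e, f}
Tree: B1–B2, B2–B3, B3–B4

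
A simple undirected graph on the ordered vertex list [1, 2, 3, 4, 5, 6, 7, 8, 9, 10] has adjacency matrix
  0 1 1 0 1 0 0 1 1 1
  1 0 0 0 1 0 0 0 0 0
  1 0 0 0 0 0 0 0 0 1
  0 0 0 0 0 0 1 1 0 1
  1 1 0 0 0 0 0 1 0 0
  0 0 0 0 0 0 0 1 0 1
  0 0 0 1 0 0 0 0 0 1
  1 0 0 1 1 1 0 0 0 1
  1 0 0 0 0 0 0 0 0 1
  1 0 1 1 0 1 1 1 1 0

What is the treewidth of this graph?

2

A width-2 tree decomposition is:
Bags: B1 = {1, 9, 10}  B2 = {1, 8, 10}  B3 = {4, 8, 10}  B4 = {1, 3, 10}  B5 = {1, 5, 8}  B6 = {1, 2, 5}  B7 = {6, 8, 10}  B8 = {4, 7, 10}
Tree: B1–B2, B2–B3, B2–B4, B2–B5, B5–B6, B2–B7, B3–B8
The largest bag has 3 vertices, giving width 2; this decomposition certifies tw(G) ≤ 2. For the lower bound, the 3 vertices {1, 2, 5} are pairwise adjacent, and any tree decomposition puts a clique entirely inside one bag — forcing width ≥ 2. Therefore the treewidth is 2.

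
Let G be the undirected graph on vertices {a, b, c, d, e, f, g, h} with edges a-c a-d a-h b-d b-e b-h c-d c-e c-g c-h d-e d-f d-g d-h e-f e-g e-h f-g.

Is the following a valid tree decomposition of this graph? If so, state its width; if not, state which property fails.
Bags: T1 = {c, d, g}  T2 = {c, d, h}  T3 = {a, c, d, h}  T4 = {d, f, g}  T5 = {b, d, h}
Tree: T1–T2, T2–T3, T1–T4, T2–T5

A tree decomposition must satisfy three properties: every vertex lies in some bag; for every edge, both endpoints lie together in some bag; and for every vertex, the bags containing it form a connected subtree. Here vertex e appears in no bag, so the decomposition is invalid.

No — vertex e appears in no bag.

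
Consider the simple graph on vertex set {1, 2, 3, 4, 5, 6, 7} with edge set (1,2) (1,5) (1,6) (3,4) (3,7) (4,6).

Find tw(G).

1

A width-1 tree decomposition is:
Bags: B1 = {1, 6}  B2 = {4, 6}  B3 = {3, 4}  B4 = {3, 7}  B5 = {1, 2}  B6 = {1, 5}
Tree: B1–B2, B2–B3, B3–B4, B1–B5, B1–B6
Each bag holds 2 vertices, so the decomposition has width 1, which upper-bounds the treewidth. Since G has at least one edge (e.g. 6–1), it is not an edgeless graph, so tw(G) ≥ 1. Combining the bounds, tw(G) = 1.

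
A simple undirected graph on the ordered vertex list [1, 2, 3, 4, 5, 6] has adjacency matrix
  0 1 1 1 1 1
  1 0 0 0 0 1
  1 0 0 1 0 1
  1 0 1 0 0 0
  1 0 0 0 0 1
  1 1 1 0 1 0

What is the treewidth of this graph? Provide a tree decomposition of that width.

The largest bag has 3 vertices, giving width 2; this decomposition certifies tw(G) ≤ 2. On the other hand G contains the 3-clique {1, 3, 4}. A clique must lie in a single bag of any decomposition, so no decomposition can have width below 2. Combining the bounds, tw(G) = 2.

Treewidth 2.
Bags: B1 = {1, 5, 6}  B2 = {1, 3, 6}  B3 = {1, 2, 6}  B4 = {1, 3, 4}
Tree: B1–B2, B2–B3, B2–B4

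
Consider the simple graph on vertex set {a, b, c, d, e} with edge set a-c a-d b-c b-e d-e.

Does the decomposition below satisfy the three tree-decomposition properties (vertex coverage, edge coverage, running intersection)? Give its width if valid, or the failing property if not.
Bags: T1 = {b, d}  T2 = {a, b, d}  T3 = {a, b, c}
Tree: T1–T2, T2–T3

No — vertex e appears in no bag.

A tree decomposition must satisfy three properties: every vertex lies in some bag; for every edge, both endpoints lie together in some bag; and for every vertex, the bags containing it form a connected subtree. Here vertex e appears in no bag, so the decomposition is invalid.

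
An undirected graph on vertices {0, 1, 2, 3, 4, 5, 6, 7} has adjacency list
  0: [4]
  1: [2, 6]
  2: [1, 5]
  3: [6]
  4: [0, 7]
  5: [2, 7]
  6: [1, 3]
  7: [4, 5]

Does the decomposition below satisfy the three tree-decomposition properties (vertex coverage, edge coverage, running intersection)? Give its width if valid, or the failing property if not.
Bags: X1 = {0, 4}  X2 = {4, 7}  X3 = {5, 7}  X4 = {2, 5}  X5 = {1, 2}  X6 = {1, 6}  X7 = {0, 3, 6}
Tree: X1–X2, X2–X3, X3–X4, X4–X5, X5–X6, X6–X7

A tree decomposition must satisfy three properties: every vertex lies in some bag; for every edge, both endpoints lie together in some bag; and for every vertex, the bags containing it form a connected subtree. Here bags containing vertex 0 are not connected in the tree, so the decomposition is invalid.

No — bags containing vertex 0 are not connected in the tree.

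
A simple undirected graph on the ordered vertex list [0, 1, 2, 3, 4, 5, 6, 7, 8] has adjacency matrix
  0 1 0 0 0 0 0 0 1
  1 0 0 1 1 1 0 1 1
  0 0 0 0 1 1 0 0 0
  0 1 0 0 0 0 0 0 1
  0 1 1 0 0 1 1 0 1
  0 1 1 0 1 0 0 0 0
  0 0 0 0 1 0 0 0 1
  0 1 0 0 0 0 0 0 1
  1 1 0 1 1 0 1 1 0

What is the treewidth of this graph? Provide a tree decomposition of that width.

Treewidth 2.
Bags: B1 = {1, 4, 8}  B2 = {1, 3, 8}  B3 = {4, 6, 8}  B4 = {1, 7, 8}  B5 = {1, 4, 5}  B6 = {0, 1, 8}  B7 = {2, 4, 5}
Tree: B1–B2, B1–B3, B1–B4, B1–B5, B2–B6, B5–B7

The largest bag has 3 vertices, giving width 2; this decomposition certifies tw(G) ≤ 2. For the lower bound, the 3 vertices {0, 1, 8} are pairwise adjacent, and any tree decomposition puts a clique entirely inside one bag — forcing width ≥ 2. Therefore the treewidth is 2.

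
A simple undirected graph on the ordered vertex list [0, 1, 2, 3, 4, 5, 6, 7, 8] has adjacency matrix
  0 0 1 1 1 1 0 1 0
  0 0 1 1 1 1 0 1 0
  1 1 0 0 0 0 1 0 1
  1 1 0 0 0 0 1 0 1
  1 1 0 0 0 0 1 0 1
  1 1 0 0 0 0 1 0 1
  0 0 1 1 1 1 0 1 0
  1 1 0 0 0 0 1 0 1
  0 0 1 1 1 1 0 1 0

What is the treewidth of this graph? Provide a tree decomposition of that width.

The largest bag has 5 vertices, giving width 4; this decomposition certifies tw(G) ≤ 4. For the lower bound: the 5 vertex sets {1,7}, {5,6}, {4,8}, {0}, {3} are disjoint, each induces a connected subgraph, and every pair is joined by at least one edge of G. Contracting each set to a single vertex therefore yields K_{5} as a minor, and since treewidth is minor-monotone, tw(G) ≥ tw(K_{5}) = 4. Therefore the treewidth is 4.

Treewidth 4.
Bags: B1 = {0, 1, 6, 7, 8}  B2 = {0, 1, 5, 6, 8}  B3 = {0, 1, 4, 6, 8}  B4 = {0, 1, 3, 6, 8}  B5 = {0, 1, 2, 6, 8}
Tree: B1–B2, B2–B3, B3–B4, B4–B5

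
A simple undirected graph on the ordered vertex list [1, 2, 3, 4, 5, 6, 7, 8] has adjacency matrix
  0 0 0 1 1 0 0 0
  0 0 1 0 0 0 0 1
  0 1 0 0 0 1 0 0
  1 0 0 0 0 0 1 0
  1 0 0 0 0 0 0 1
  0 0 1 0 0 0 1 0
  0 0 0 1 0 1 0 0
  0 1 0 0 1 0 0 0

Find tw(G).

A width-2 tree decomposition is:
Bags: B1 = {1, 4, 5}  B2 = {4, 5, 8}  B3 = {2, 4, 8}  B4 = {2, 3, 4}  B5 = {3, 4, 6}  B6 = {4, 6, 7}
Tree: B1–B2, B2–B3, B3–B4, B4–B5, B5–B6
Each bag holds 3 vertices, so the decomposition has width 2, which upper-bounds the treewidth. For the lower bound, G contains the cycle 4–1–5–8–2–3–6–7–4, so G is not a forest; only forests have treewidth ≤ 1, hence tw(G) ≥ 2. Hence tw(G) = 2 exactly.

2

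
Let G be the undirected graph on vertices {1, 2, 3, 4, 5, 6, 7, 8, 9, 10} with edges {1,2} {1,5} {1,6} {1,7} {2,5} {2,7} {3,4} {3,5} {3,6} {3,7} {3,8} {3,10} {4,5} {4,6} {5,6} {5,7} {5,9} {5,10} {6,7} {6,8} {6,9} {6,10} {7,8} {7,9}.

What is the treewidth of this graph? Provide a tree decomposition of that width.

The largest bag has 4 vertices, giving width 3; this decomposition certifies tw(G) ≤ 3. Conversely, {3, 6, 7, 8} is a clique of size 4, and the vertices of any clique must share a bag in every tree decomposition; so some bag has ≥ 4 vertices and tw(G) ≥ 3. The upper and lower bounds meet at 3, so that is the treewidth.

Treewidth 3.
Bags: B1 = {3, 4, 5, 6}  B2 = {3, 5, 6, 7}  B3 = {3, 6, 7, 8}  B4 = {3, 5, 6, 10}  B5 = {1, 5, 6, 7}  B6 = {5, 6, 7, 9}  B7 = {1, 2, 5, 7}
Tree: B1–B2, B2–B3, B1–B4, B2–B5, B5–B6, B5–B7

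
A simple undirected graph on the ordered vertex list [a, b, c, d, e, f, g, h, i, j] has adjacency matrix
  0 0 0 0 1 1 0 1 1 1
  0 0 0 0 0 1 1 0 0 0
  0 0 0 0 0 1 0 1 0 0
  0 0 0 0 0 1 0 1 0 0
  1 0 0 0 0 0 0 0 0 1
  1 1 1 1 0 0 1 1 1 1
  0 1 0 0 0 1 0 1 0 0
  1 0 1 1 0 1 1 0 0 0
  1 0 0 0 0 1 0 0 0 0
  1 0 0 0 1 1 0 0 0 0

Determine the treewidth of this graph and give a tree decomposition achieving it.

The largest bag has 3 vertices, giving width 2; this decomposition certifies tw(G) ≤ 2. On the other hand G contains the 3-clique {a, e, j}. A clique must lie in a single bag of any decomposition, so no decomposition can have width below 2. Hence tw(G) = 2 exactly.

Treewidth 2.
One such decomposition:
Bags: B1 = {a, f, h}  B2 = {d, f, h}  B3 = {a, f, j}  B4 = {c, f, h}  B5 = {a, e, j}  B6 = {a, f, i}  B7 = {f, g, h}  B8 = {b, f, g}
Tree: B1–B2, B1–B3, B1–B4, B3–B5, B3–B6, B1–B7, B7–B8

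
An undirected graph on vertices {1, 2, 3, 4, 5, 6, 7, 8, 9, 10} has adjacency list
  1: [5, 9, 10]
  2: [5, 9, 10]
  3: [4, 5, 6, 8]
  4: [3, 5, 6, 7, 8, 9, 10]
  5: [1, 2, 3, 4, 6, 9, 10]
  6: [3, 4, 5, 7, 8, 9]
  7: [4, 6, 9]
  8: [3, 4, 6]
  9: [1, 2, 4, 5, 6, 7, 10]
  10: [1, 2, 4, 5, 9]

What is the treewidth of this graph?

3

A width-3 tree decomposition is:
Bags: B1 = {3, 4, 5, 6}  B2 = {4, 5, 6, 9}  B3 = {3, 4, 6, 8}  B4 = {4, 5, 9, 10}  B5 = {2, 5, 9, 10}  B6 = {4, 6, 7, 9}  B7 = {1, 5, 9, 10}
Tree: B1–B2, B1–B3, B2–B4, B4–B5, B2–B6, B5–B7
Each bag holds 4 vertices, so the decomposition has width 3, which upper-bounds the treewidth. For the lower bound, the 4 vertices {1, 5, 9, 10} are pairwise adjacent, and any tree decomposition puts a clique entirely inside one bag — forcing width ≥ 3. The upper and lower bounds meet at 3, so that is the treewidth.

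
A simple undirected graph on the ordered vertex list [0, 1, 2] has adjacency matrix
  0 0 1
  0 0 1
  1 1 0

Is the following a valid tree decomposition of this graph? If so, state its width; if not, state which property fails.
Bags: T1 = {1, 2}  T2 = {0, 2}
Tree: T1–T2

Checking the three conditions: (i) the bags cover all of {0, 1, 2}; (ii) for each edge, some bag contains both endpoints; (iii) the bags containing any fixed vertex form a subtree. All hold, so the decomposition is valid with width 2 − 1 = 1.

Yes; width 1.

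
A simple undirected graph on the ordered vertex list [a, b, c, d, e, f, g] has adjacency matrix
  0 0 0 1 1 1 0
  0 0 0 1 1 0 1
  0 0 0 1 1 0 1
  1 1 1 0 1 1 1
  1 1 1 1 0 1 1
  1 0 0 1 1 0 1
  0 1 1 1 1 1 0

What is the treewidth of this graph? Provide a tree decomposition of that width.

Each bag holds 4 vertices, so the decomposition has width 3, which upper-bounds the treewidth. Conversely, {c, d, e, g} is a clique of size 4, and the vertices of any clique must share a bag in every tree decomposition; so some bag has ≥ 4 vertices and tw(G) ≥ 3. Combining the bounds, tw(G) = 3.

Treewidth 3.
Bags: B1 = {d, e, f, g}  B2 = {c, d, e, g}  B3 = {b, d, e, g}  B4 = {a, d, e, f}
Tree: B1–B2, B1–B3, B1–B4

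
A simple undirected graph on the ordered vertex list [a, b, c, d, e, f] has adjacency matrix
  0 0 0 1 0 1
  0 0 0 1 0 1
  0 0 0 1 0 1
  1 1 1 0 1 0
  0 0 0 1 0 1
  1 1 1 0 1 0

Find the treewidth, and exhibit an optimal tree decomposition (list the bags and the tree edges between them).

The largest bag has 3 vertices, giving width 2; this decomposition certifies tw(G) ≤ 2. For the lower bound, G contains the cycle b–f–e–d–b, so G is not a forest; only forests have treewidth ≤ 1, hence tw(G) ≥ 2. Therefore the treewidth is 2.

Treewidth 2.
One optimal decomposition is:
Bags: B1 = {b, d, f}  B2 = {d, e, f}  B3 = {c, d, f}  B4 = {a, d, f}
Tree: B1–B2, B2–B3, B3–B4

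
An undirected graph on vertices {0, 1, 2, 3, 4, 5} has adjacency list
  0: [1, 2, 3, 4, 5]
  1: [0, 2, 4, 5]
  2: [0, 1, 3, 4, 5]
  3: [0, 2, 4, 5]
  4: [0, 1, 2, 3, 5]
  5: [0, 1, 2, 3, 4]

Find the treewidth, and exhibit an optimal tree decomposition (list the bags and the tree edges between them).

Treewidth 4.
Bags: B1 = {0, 1, 2, 4, 5}  B2 = {0, 2, 3, 4, 5}
Tree: B1–B2

The largest bag has 5 vertices, giving width 4; this decomposition certifies tw(G) ≤ 4. Conversely, {0, 1, 2, 4, 5} is a clique of size 5, and the vertices of any clique must share a bag in every tree decomposition; so some bag has ≥ 5 vertices and tw(G) ≥ 4. Hence tw(G) = 4 exactly.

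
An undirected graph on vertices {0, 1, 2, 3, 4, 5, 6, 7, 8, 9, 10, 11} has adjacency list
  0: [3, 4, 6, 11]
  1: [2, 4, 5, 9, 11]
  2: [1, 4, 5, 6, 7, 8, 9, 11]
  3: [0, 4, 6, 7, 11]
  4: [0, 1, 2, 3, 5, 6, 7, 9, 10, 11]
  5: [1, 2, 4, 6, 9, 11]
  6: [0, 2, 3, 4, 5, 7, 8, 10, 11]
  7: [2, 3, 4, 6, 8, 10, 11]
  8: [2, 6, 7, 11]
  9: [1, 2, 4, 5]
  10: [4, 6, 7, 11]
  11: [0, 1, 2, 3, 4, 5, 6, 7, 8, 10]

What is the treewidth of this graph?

4

A width-4 tree decomposition is:
Bags: B1 = {2, 4, 6, 7, 11}  B2 = {2, 4, 5, 6, 11}  B3 = {1, 2, 4, 5, 11}  B4 = {3, 4, 6, 7, 11}  B5 = {1, 2, 4, 5, 9}  B6 = {2, 6, 7, 8, 11}  B7 = {0, 3, 4, 6, 11}  B8 = {4, 6, 7, 10, 11}
Tree: B1–B2, B2–B3, B1–B4, B3–B5, B1–B6, B4–B7, B1–B8
Every bag has size at most 5, so the width is 5 − 1 = 4 and tw(G) ≤ 4. On the other hand G contains the 5-clique {2, 6, 7, 8, 11}. A clique must lie in a single bag of any decomposition, so no decomposition can have width below 4. Therefore the treewidth is 4.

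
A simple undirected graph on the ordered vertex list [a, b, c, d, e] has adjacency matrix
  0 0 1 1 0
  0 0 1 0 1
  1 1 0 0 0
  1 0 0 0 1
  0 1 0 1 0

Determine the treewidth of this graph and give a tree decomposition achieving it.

Treewidth 2.
Bags: B1 = {a, b, c}  B2 = {a, b, e}  B3 = {a, d, e}
Tree: B1–B2, B2–B3

Every bag has size at most 3, so the width is 3 − 1 = 2 and tw(G) ≤ 2. Since a–c–b–e–d–a is a cycle in G, G is not acyclic. Forests are exactly the graphs of treewidth ≤ 1, so tw(G) ≥ 2. Combining the bounds, tw(G) = 2.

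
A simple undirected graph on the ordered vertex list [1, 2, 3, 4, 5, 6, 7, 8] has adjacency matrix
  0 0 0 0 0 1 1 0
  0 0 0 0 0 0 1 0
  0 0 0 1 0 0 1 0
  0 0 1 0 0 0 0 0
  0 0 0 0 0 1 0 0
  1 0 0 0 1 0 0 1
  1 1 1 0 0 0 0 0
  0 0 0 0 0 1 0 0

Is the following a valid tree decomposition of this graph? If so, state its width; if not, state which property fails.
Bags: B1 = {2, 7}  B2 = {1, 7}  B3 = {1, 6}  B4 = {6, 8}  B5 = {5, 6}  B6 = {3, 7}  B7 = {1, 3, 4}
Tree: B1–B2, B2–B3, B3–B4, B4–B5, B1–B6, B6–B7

No — bags containing vertex 1 are not connected in the tree.

A tree decomposition must satisfy three properties: every vertex lies in some bag; for every edge, both endpoints lie together in some bag; and for every vertex, the bags containing it form a connected subtree. Here bags containing vertex 1 are not connected in the tree, so the decomposition is invalid.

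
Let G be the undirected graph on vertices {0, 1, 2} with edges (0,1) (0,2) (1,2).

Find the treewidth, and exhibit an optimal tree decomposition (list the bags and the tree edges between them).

With just one bag of size 3, the width is 3 − 1 = 2, so tw(G) ≤ 2. Conversely, {0, 1, 2} is a clique of size 3, and the vertices of any clique must share a bag in every tree decomposition; so some bag has ≥ 3 vertices and tw(G) ≥ 2. Combining the bounds, tw(G) = 2.

Treewidth 2.
One such decomposition:
Bags: B1 = {0, 1, 2}
Tree: (single bag)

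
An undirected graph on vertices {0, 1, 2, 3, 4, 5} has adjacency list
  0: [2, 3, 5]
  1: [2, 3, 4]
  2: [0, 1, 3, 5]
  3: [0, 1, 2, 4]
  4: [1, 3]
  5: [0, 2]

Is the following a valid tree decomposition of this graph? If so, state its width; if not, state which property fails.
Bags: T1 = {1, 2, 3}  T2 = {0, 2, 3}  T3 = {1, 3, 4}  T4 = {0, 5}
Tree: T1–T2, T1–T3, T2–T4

No — edge (2,5) lies in no bag.

A tree decomposition must satisfy three properties: every vertex lies in some bag; for every edge, both endpoints lie together in some bag; and for every vertex, the bags containing it form a connected subtree. Here edge (2,5) lies in no bag, so the decomposition is invalid.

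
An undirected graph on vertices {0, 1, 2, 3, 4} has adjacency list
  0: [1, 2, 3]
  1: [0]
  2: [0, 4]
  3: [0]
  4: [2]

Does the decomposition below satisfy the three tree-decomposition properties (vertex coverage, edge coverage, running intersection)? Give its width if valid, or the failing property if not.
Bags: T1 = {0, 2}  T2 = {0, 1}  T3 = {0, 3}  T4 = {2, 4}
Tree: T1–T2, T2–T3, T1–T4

Vertex coverage: the bags together contain {0, 1, 2, 3, 4}, the full vertex set. Edge coverage: each edge of G has both endpoints in at least one bag. Running intersection: for every vertex, the bags containing it form a connected subtree. All three properties hold, so this is a valid tree decomposition of width max|bag| − 1 = 1, and hence tw(G) ≤ 1.

Yes; width 1.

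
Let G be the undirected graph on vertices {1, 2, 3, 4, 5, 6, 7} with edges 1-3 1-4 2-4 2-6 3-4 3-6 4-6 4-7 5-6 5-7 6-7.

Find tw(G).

2

A width-2 tree decomposition is:
Bags: B1 = {3, 4, 6}  B2 = {1, 3, 4}  B3 = {4, 6, 7}  B4 = {2, 4, 6}  B5 = {5, 6, 7}
Tree: B1–B2, B1–B3, B1–B4, B3–B5
Every bag has size at most 3, so the width is 3 − 1 = 2 and tw(G) ≤ 2. For the lower bound, the 3 vertices {1, 3, 4} are pairwise adjacent, and any tree decomposition puts a clique entirely inside one bag — forcing width ≥ 2. Therefore the treewidth is 2.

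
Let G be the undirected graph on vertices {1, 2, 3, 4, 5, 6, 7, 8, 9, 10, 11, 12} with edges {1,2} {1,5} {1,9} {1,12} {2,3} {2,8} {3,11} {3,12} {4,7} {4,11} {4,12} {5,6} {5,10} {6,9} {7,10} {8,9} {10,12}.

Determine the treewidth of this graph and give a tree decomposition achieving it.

Treewidth 3.
One such decomposition:
Bags: B1 = {5, 6, 8, 9}  B2 = {1, 5, 8, 9}  B3 = {1, 2, 5, 8}  B4 = {1, 2, 5, 10}  B5 = {1, 2, 10, 12}  B6 = {2, 3, 10, 12}  B7 = {3, 7, 10, 12}  B8 = {3, 4, 7, 12}  B9 = {3, 4, 7, 11}
Tree: B1–B2, B2–B3, B3–B4, B4–B5, B5–B6, B6–B7, B7–B8, B8–B9

The largest bag has 4 vertices, giving width 3; this decomposition certifies tw(G) ≤ 3. For the lower bound: the 4 vertex sets {6,8,9}, {5}, {1}, {2,3,10,12} are disjoint, each induces a connected subgraph, and every pair is joined by at least one edge of G. Contracting each set to a single vertex therefore yields K_{4} as a minor, and since treewidth is minor-monotone, tw(G) ≥ tw(K_{4}) = 3. Therefore the treewidth is 3.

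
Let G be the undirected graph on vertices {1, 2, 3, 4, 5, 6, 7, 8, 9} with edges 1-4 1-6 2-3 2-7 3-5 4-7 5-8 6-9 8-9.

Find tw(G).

A width-2 tree decomposition is:
Bags: B1 = {1, 4, 7}  B2 = {1, 6, 7}  B3 = {6, 7, 9}  B4 = {7, 8, 9}  B5 = {5, 7, 8}  B6 = {3, 5, 7}  B7 = {2, 3, 7}
Tree: B1–B2, B2–B3, B3–B4, B4–B5, B5–B6, B6–B7
Each bag holds 3 vertices, so the decomposition has width 2, which upper-bounds the treewidth. For the lower bound, G contains the cycle 7–4–1–6–9–8–5–3–2–7, so G is not a forest; only forests have treewidth ≤ 1, hence tw(G) ≥ 2. Therefore the treewidth is 2.

2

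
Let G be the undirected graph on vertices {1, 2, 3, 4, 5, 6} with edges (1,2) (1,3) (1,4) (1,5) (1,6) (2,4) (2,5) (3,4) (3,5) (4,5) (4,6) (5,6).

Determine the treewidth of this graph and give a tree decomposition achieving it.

Every bag has size at most 4, so the width is 4 − 1 = 3 and tw(G) ≤ 3. Conversely, {1, 2, 4, 5} is a clique of size 4, and the vertices of any clique must share a bag in every tree decomposition; so some bag has ≥ 4 vertices and tw(G) ≥ 3. Therefore the treewidth is 3.

Treewidth 3.
One optimal decomposition is:
Bags: B1 = {1, 4, 5, 6}  B2 = {1, 3, 4, 5}  B3 = {1, 2, 4, 5}
Tree: B1–B2, B1–B3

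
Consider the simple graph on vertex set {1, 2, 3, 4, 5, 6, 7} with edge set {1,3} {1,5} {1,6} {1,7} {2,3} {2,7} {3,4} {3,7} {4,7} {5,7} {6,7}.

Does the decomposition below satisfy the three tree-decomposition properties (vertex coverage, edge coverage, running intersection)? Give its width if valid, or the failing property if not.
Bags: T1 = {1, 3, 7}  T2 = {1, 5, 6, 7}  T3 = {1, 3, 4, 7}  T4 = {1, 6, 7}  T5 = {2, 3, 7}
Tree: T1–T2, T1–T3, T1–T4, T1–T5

A tree decomposition must satisfy three properties: every vertex lies in some bag; for every edge, both endpoints lie together in some bag; and for every vertex, the bags containing it form a connected subtree. Here bags containing vertex 6 are not connected in the tree, so the decomposition is invalid.

No — bags containing vertex 6 are not connected in the tree.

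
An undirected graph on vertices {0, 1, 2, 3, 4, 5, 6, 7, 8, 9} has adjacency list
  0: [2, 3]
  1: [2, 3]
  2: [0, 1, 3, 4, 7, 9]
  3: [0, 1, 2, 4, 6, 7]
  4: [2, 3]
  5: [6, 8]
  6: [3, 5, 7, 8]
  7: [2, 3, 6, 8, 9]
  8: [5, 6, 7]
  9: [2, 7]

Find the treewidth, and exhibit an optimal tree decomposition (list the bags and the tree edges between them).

Treewidth 2.
Bags: B1 = {6, 7, 8}  B2 = {3, 6, 7}  B3 = {2, 3, 7}  B4 = {1, 2, 3}  B5 = {2, 3, 4}  B6 = {5, 6, 8}  B7 = {0, 2, 3}  B8 = {2, 7, 9}
Tree: B1–B2, B2–B3, B3–B4, B4–B5, B1–B6, B4–B7, B3–B8

Every bag has size at most 3, so the width is 3 − 1 = 2 and tw(G) ≤ 2. On the other hand G contains the 3-clique {5, 6, 8}. A clique must lie in a single bag of any decomposition, so no decomposition can have width below 2. Combining the bounds, tw(G) = 2.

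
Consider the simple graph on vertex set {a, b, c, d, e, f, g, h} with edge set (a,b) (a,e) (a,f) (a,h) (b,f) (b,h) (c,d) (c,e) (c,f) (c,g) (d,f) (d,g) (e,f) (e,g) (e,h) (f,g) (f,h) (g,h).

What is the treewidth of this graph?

3

A width-3 tree decomposition is:
Bags: B1 = {e, f, g, h}  B2 = {c, e, f, g}  B3 = {c, d, f, g}  B4 = {a, e, f, h}  B5 = {a, b, f, h}
Tree: B1–B2, B2–B3, B1–B4, B4–B5
Every bag has size at most 4, so the width is 4 − 1 = 3 and tw(G) ≤ 3. Conversely, {e, f, g, h} is a clique of size 4, and the vertices of any clique must share a bag in every tree decomposition; so some bag has ≥ 4 vertices and tw(G) ≥ 3. Hence tw(G) = 3 exactly.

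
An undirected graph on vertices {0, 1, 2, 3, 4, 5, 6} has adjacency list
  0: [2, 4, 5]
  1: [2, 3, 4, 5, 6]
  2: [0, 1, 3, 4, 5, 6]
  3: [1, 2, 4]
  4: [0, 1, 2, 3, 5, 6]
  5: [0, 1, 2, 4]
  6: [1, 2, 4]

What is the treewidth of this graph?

3

A width-3 tree decomposition is:
Bags: B1 = {1, 2, 3, 4}  B2 = {1, 2, 4, 5}  B3 = {0, 2, 4, 5}  B4 = {1, 2, 4, 6}
Tree: B1–B2, B2–B3, B2–B4
The largest bag has 4 vertices, giving width 3; this decomposition certifies tw(G) ≤ 3. Conversely, {0, 2, 4, 5} is a clique of size 4, and the vertices of any clique must share a bag in every tree decomposition; so some bag has ≥ 4 vertices and tw(G) ≥ 3. Hence tw(G) = 3 exactly.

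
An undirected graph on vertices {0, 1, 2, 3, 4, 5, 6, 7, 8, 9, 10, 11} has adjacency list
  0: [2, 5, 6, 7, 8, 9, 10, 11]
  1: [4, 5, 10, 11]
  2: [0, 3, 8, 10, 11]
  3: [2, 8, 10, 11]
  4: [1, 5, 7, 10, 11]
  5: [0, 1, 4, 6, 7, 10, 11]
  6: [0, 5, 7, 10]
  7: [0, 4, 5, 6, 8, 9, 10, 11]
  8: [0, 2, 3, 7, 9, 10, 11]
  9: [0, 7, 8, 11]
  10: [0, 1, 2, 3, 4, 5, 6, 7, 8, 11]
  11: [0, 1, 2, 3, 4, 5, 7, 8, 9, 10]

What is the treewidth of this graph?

A width-4 tree decomposition is:
Bags: B1 = {4, 5, 7, 10, 11}  B2 = {0, 5, 7, 10, 11}  B3 = {0, 7, 8, 10, 11}  B4 = {0, 7, 8, 9, 11}  B5 = {1, 4, 5, 10, 11}  B6 = {0, 2, 8, 10, 11}  B7 = {2, 3, 8, 10, 11}  B8 = {0, 5, 6, 7, 10}
Tree: B1–B2, B2–B3, B3–B4, B1–B5, B3–B6, B6–B7, B2–B8
The largest bag has 5 vertices, giving width 4; this decomposition certifies tw(G) ≤ 4. Conversely, {0, 7, 8, 9, 11} is a clique of size 5, and the vertices of any clique must share a bag in every tree decomposition; so some bag has ≥ 5 vertices and tw(G) ≥ 4. The upper and lower bounds meet at 4, so that is the treewidth.

4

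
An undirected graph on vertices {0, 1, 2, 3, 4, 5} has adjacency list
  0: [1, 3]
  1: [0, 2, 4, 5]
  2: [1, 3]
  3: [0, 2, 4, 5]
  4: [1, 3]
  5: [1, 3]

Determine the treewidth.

A width-2 tree decomposition is:
Bags: B1 = {1, 3, 5}  B2 = {1, 2, 3}  B3 = {1, 3, 4}  B4 = {0, 1, 3}
Tree: B1–B2, B2–B3, B3–B4
Each bag holds 3 vertices, so the decomposition has width 2, which upper-bounds the treewidth. For the lower bound, G contains the cycle 5–1–2–3–5, so G is not a forest; only forests have treewidth ≤ 1, hence tw(G) ≥ 2. Combining the bounds, tw(G) = 2.

2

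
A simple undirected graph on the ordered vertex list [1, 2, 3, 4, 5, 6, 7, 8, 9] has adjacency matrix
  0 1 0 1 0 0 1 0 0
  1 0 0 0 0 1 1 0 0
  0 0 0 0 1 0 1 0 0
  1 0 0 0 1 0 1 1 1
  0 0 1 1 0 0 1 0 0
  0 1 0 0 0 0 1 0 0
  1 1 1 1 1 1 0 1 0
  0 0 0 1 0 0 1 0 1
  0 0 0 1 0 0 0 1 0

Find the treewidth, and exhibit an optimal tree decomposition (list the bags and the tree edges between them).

Treewidth 2.
One such decomposition:
Bags: B1 = {4, 5, 7}  B2 = {4, 7, 8}  B3 = {1, 4, 7}  B4 = {4, 8, 9}  B5 = {1, 2, 7}  B6 = {2, 6, 7}  B7 = {3, 5, 7}
Tree: B1–B2, B2–B3, B2–B4, B3–B5, B5–B6, B1–B7

Every bag has size at most 3, so the width is 3 − 1 = 2 and tw(G) ≤ 2. For the lower bound, the 3 vertices {4, 8, 9} are pairwise adjacent, and any tree decomposition puts a clique entirely inside one bag — forcing width ≥ 2. The upper and lower bounds meet at 2, so that is the treewidth.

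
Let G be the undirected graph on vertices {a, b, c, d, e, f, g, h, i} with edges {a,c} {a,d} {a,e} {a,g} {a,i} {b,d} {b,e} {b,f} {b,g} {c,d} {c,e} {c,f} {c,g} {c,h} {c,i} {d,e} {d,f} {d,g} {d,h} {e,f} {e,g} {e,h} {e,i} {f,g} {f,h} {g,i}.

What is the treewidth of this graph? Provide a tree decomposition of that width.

Treewidth 4.
One optimal decomposition is:
Bags: B1 = {a, c, d, e, g}  B2 = {c, d, e, f, g}  B3 = {a, c, e, g, i}  B4 = {b, d, e, f, g}  B5 = {c, d, e, f, h}
Tree: B1–B2, B1–B3, B2–B4, B2–B5

Every bag has size at most 5, so the width is 5 − 1 = 4 and tw(G) ≤ 4. On the other hand G contains the 5-clique {a, c, d, e, g}. A clique must lie in a single bag of any decomposition, so no decomposition can have width below 4. Hence tw(G) = 4 exactly.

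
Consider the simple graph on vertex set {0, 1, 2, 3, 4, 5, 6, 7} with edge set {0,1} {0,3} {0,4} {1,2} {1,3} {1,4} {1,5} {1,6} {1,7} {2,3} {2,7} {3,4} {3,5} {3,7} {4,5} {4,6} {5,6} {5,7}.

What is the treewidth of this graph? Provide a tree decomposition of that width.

Treewidth 3.
One such decomposition:
Bags: B1 = {1, 4, 5, 6}  B2 = {1, 3, 4, 5}  B3 = {1, 3, 5, 7}  B4 = {0, 1, 3, 4}  B5 = {1, 2, 3, 7}
Tree: B1–B2, B2–B3, B2–B4, B3–B5

The largest bag has 4 vertices, giving width 3; this decomposition certifies tw(G) ≤ 3. Conversely, {1, 2, 3, 7} is a clique of size 4, and the vertices of any clique must share a bag in every tree decomposition; so some bag has ≥ 4 vertices and tw(G) ≥ 3. Combining the bounds, tw(G) = 3.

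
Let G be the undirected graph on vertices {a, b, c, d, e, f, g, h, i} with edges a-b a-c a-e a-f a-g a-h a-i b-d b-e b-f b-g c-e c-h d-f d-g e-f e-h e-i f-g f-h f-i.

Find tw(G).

A width-3 tree decomposition is:
Bags: B1 = {a, b, e, f}  B2 = {a, e, f, h}  B3 = {a, b, f, g}  B4 = {b, d, f, g}  B5 = {a, c, e, h}  B6 = {a, e, f, i}
Tree: B1–B2, B1–B3, B3–B4, B2–B5, B2–B6
The largest bag has 4 vertices, giving width 3; this decomposition certifies tw(G) ≤ 3. Conversely, {a, c, e, h} is a clique of size 4, and the vertices of any clique must share a bag in every tree decomposition; so some bag has ≥ 4 vertices and tw(G) ≥ 3. The upper and lower bounds meet at 3, so that is the treewidth.

3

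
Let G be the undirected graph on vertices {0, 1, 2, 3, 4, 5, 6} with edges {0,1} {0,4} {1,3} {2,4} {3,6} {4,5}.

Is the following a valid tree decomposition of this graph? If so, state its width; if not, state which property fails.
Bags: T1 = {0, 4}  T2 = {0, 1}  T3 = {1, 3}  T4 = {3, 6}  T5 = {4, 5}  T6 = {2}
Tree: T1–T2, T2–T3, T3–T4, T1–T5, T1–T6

A tree decomposition must satisfy three properties: every vertex lies in some bag; for every edge, both endpoints lie together in some bag; and for every vertex, the bags containing it form a connected subtree. Here edge (4,2) lies in no bag, so the decomposition is invalid.

No — edge (4,2) lies in no bag.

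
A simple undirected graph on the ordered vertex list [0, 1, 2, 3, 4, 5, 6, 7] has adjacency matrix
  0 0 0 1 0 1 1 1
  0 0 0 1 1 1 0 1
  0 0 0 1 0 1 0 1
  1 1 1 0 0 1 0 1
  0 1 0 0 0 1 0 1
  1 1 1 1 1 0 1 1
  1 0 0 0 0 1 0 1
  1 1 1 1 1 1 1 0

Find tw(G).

3

A width-3 tree decomposition is:
Bags: B1 = {0, 5, 6, 7}  B2 = {0, 3, 5, 7}  B3 = {1, 3, 5, 7}  B4 = {2, 3, 5, 7}  B5 = {1, 4, 5, 7}
Tree: B1–B2, B2–B3, B3–B4, B3–B5
Each bag holds 4 vertices, so the decomposition has width 3, which upper-bounds the treewidth. For the lower bound, the 4 vertices {0, 3, 5, 7} are pairwise adjacent, and any tree decomposition puts a clique entirely inside one bag — forcing width ≥ 3. Therefore the treewidth is 3.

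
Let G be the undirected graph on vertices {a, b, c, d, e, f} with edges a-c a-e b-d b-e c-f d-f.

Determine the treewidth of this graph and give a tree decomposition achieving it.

Every bag has size at most 3, so the width is 3 − 1 = 2 and tw(G) ≤ 2. The edges b–e–a–c–f–d–b form a cycle, so G is not a tree and its treewidth is at least 2. Combining the bounds, tw(G) = 2.

Treewidth 2.
Bags: B1 = {a, b, e}  B2 = {a, b, c}  B3 = {b, c, f}  B4 = {b, d, f}
Tree: B1–B2, B2–B3, B3–B4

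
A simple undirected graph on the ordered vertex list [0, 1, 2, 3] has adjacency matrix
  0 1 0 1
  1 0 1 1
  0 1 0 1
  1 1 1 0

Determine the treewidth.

A width-2 tree decomposition is:
Bags: B1 = {0, 1, 3}  B2 = {1, 2, 3}
Tree: B1–B2
The largest bag has 3 vertices, giving width 2; this decomposition certifies tw(G) ≤ 2. Conversely, {0, 1, 3} is a clique of size 3, and the vertices of any clique must share a bag in every tree decomposition; so some bag has ≥ 3 vertices and tw(G) ≥ 2. Therefore the treewidth is 2.

2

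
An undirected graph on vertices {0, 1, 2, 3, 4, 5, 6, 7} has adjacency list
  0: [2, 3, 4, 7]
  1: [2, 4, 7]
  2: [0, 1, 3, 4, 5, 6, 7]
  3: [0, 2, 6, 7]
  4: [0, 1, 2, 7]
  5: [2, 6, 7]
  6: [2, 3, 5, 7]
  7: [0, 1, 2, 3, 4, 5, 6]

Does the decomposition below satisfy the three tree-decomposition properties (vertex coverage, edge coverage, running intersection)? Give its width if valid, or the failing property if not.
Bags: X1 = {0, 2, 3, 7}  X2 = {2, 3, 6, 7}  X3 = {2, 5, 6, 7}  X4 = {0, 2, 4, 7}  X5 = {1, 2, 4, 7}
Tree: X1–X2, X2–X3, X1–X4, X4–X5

Yes; width 3.

Vertex coverage: the bags together contain {0, 1, 2, 3, 4, 5, 6, 7}, the full vertex set. Edge coverage: each edge of G has both endpoints in at least one bag. Running intersection: for every vertex, the bags containing it form a connected subtree. All three properties hold, so this is a valid tree decomposition of width max|bag| − 1 = 3, and hence tw(G) ≤ 3.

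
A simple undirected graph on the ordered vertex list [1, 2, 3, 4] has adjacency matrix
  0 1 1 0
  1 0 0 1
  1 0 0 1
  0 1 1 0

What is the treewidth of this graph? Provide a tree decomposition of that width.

The largest bag has 3 vertices, giving width 2; this decomposition certifies tw(G) ≤ 2. Since 1–2–4–3–1 is a cycle in G, G is not acyclic. Forests are exactly the graphs of treewidth ≤ 1, so tw(G) ≥ 2. Therefore the treewidth is 2.

Treewidth 2.
One optimal decomposition is:
Bags: B1 = {1, 2, 4}  B2 = {1, 3, 4}
Tree: B1–B2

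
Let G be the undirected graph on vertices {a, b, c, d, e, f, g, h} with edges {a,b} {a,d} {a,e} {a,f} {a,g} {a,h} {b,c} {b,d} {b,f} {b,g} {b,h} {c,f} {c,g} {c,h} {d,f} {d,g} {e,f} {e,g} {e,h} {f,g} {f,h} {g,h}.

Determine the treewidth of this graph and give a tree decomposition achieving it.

Treewidth 4.
Bags: B1 = {a, b, d, f, g}  B2 = {a, b, f, g, h}  B3 = {b, c, f, g, h}  B4 = {a, e, f, g, h}
Tree: B1–B2, B2–B3, B2–B4

Every bag has size at most 5, so the width is 5 − 1 = 4 and tw(G) ≤ 4. For the lower bound, the 5 vertices {a, b, d, f, g} are pairwise adjacent, and any tree decomposition puts a clique entirely inside one bag — forcing width ≥ 4. Therefore the treewidth is 4.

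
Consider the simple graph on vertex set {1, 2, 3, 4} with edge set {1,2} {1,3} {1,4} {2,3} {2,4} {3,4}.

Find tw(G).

A width-3 tree decomposition is:
Bags: B1 = {1, 2, 3, 4}
Tree: (single bag)
A single bag containing all 4 vertices is trivially a valid decomposition of width 3. Conversely, {1, 2, 3, 4} is a clique of size 4, and the vertices of any clique must share a bag in every tree decomposition; so some bag has ≥ 4 vertices and tw(G) ≥ 3. Hence tw(G) = 3 exactly.

3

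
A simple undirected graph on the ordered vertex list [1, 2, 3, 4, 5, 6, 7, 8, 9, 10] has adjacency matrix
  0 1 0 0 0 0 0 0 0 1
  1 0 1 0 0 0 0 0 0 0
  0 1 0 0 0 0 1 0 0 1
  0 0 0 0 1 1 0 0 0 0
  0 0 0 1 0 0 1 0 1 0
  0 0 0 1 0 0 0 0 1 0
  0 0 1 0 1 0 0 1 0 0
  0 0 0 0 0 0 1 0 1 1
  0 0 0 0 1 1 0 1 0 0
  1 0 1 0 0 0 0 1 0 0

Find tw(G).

2

A width-2 tree decomposition is:
Bags: B1 = {4, 6, 9}  B2 = {4, 5, 9}  B3 = {5, 8, 9}  B4 = {5, 7, 8}  B5 = {7, 8, 10}  B6 = {3, 7, 10}  B7 = {1, 3, 10}  B8 = {1, 2, 3}
Tree: B1–B2, B2–B3, B3–B4, B4–B5, B5–B6, B6–B7, B7–B8
The largest bag has 3 vertices, giving width 2; this decomposition certifies tw(G) ≤ 2. The edges 6–4–5–9–6 form a cycle, so G is not a tree and its treewidth is at least 2. Therefore the treewidth is 2.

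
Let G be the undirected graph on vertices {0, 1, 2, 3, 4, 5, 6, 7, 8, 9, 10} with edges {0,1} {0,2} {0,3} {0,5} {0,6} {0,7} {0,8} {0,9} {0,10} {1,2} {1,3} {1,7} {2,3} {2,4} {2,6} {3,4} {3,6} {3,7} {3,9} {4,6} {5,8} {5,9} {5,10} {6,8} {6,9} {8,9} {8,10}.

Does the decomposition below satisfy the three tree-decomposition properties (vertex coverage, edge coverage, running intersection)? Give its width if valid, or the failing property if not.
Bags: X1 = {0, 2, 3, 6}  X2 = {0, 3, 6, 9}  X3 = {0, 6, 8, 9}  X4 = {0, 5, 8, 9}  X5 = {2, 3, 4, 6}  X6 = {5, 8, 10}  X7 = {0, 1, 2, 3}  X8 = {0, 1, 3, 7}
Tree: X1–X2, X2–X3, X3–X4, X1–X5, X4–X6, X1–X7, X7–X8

A tree decomposition must satisfy three properties: every vertex lies in some bag; for every edge, both endpoints lie together in some bag; and for every vertex, the bags containing it form a connected subtree. Here edge (0,10) lies in no bag, so the decomposition is invalid.

No — edge (0,10) lies in no bag.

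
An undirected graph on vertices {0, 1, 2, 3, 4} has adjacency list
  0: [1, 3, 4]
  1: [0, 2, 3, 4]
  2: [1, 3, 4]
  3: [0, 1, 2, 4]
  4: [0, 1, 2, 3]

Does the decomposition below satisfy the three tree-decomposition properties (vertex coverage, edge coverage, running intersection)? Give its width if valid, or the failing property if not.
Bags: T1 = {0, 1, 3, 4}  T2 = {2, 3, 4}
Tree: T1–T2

A tree decomposition must satisfy three properties: every vertex lies in some bag; for every edge, both endpoints lie together in some bag; and for every vertex, the bags containing it form a connected subtree. Here edge (1,2) lies in no bag, so the decomposition is invalid.

No — edge (1,2) lies in no bag.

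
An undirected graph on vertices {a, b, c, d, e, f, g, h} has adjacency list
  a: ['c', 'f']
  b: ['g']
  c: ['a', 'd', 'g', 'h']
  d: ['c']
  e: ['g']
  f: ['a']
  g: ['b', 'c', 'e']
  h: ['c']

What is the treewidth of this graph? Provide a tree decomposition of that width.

Treewidth 1.
One optimal decomposition is:
Bags: B1 = {c, d}  B2 = {a, c}  B3 = {c, h}  B4 = {c, g}  B5 = {e, g}  B6 = {a, f}  B7 = {b, g}
Tree: B1–B2, B2–B3, B3–B4, B4–B5, B2–B6, B4–B7

The largest bag has 2 vertices, giving width 1; this decomposition certifies tw(G) ≤ 1. Since G has at least one edge (e.g. d–c), it is not an edgeless graph, so tw(G) ≥ 1. The upper and lower bounds meet at 1, so that is the treewidth.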